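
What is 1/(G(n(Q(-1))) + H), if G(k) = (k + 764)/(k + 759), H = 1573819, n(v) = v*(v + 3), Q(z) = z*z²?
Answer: 757/1191381745 ≈ 6.3540e-7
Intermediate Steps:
Q(z) = z³
n(v) = v*(3 + v)
G(k) = (764 + k)/(759 + k)
1/(G(n(Q(-1))) + H) = 1/((764 + (-1)³*(3 + (-1)³))/(759 + (-1)³*(3 + (-1)³)) + 1573819) = 1/((764 - (3 - 1))/(759 - (3 - 1)) + 1573819) = 1/((764 - 1*2)/(759 - 1*2) + 1573819) = 1/((764 - 2)/(759 - 2) + 1573819) = 1/(762/757 + 1573819) = 1/(1191381745/757) = 757/1191381745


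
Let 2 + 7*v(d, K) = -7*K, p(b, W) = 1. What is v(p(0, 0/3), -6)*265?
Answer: 10600/7 ≈ 1514.3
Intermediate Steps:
v(d, K) = -2/7 - K (v(d, K) = -2/7 + (-7*K)/7 = -2/7 - K)
v(p(0, 0/3), -6)*265 = (-2/7 - 1*(-6))*265 = (-2/7 + 6)*265 = (40/7)*265 = 10600/7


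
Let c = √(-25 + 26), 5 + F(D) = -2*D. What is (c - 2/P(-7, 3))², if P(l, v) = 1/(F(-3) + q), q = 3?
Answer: 49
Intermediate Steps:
F(D) = -5 - 2*D
P(l, v) = ¼ (P(l, v) = 1/((-5 - 2*(-3)) + 3) = 1/((-5 + 6) + 3) = 1/(1 + 3) = 1/4 = ¼)
c = 1 (c = √1 = 1)
(c - 2/P(-7, 3))² = (1 - 2/¼)² = (1 - 2*4)² = (1 - 8)² = (-7)² = 49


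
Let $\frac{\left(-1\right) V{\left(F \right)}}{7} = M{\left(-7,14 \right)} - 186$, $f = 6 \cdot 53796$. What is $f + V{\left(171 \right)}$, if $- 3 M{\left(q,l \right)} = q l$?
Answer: $\frac{971548}{3} \approx 3.2385 \cdot 10^{5}$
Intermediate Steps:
$M{\left(q,l \right)} = - \frac{l q}{3}$ ($M{\left(q,l \right)} = - \frac{q l}{3} = - \frac{l q}{3}$)
$f = 322776$
$V{\left(F \right)} = \frac{3220}{3}$ ($V{\left(F \right)} = - 7 \left(\left(- \frac{1}{3}\right) 14 \left(-7\right) - 186\right) = - 7 \left(\frac{98}{3} - 186\right) = \left(-7\right) \left(- \frac{460}{3}\right) = \frac{3220}{3}$)
$f + V{\left(171 \right)} = 322776 + \frac{3220}{3} = \frac{971548}{3}$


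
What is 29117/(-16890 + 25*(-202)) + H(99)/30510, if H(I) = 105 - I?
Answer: -29607601/22312980 ≈ -1.3269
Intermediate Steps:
29117/(-16890 + 25*(-202)) + H(99)/30510 = 29117/(-16890 + 25*(-202)) + (105 - 1*99)/30510 = 29117/(-16890 - 5050) + (105 - 99)*(1/30510) = 29117/(-21940) + 6*(1/30510) = 29117*(-1/21940) + 1/5085 = -29117/21940 + 1/5085 = -29607601/22312980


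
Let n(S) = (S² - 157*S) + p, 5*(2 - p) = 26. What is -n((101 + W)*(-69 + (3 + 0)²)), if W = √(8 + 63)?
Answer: -189653084/5 - 736620*√71 ≈ -4.4137e+7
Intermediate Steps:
p = -16/5 (p = 2 - ⅕*26 = 2 - 26/5 = -16/5 ≈ -3.2000)
W = √71 ≈ 8.4261
n(S) = -16/5 + S² - 157*S (n(S) = (S² - 157*S) - 16/5 = -16/5 + S² - 157*S)
-n((101 + W)*(-69 + (3 + 0)²)) = -(-16/5 + ((101 + √71)*(-69 + (3 + 0)²))² - 157*(101 + √71)*(-69 + (3 + 0)²)) = -(-16/5 + ((101 + √71)*(-69 + 3²))² - 157*(101 + √71)*(-69 + 3²)) = -(-16/5 + ((101 + √71)*(-69 + 9))² - 157*(101 + √71)*(-69 + 9)) = -(-16/5 + ((101 + √71)*(-60))² - 157*(101 + √71)*(-60)) = -(-16/5 + (-6060 - 60*√71)² - 157*(-6060 - 60*√71)) = -(-16/5 + (-6060 - 60*√71)² + (951420 + 9420*√71)) = -(4757084/5 + (-6060 - 60*√71)² + 9420*√71) = -4757084/5 - (-6060 - 60*√71)² - 9420*√71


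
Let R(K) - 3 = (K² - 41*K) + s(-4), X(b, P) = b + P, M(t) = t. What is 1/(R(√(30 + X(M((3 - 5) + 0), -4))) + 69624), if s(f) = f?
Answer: 69647/4850664265 + 82*√6/4850664265 ≈ 1.4400e-5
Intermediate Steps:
X(b, P) = P + b
R(K) = -1 + K² - 41*K (R(K) = 3 + ((K² - 41*K) - 4) = 3 + (-4 + K² - 41*K) = -1 + K² - 41*K)
1/(R(√(30 + X(M((3 - 5) + 0), -4))) + 69624) = 1/((-1 + (√(30 + (-4 + ((3 - 5) + 0))))² - 41*√(30 + (-4 + ((3 - 5) + 0)))) + 69624) = 1/((-1 + (√(30 + (-4 + (-2 + 0))))² - 41*√(30 + (-4 + (-2 + 0)))) + 69624) = 1/((-1 + (√(30 + (-4 - 2)))² - 41*√(30 + (-4 - 2))) + 69624) = 1/((-1 + (√(30 - 6))² - 41*√(30 - 6)) + 69624) = 1/((-1 + (√24)² - 82*√6) + 69624) = 1/((-1 + (2*√6)² - 82*√6) + 69624) = 1/((-1 + 24 - 82*√6) + 69624) = 1/((23 - 82*√6) + 69624) = 1/(69647 - 82*√6)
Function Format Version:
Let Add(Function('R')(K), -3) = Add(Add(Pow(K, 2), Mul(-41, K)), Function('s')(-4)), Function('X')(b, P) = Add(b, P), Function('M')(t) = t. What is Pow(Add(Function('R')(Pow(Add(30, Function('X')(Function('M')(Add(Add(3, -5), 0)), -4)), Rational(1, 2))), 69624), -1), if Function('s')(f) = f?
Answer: Add(Rational(69647, 4850664265), Mul(Rational(82, 4850664265), Pow(6, Rational(1, 2)))) ≈ 1.4400e-5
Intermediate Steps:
Function('X')(b, P) = Add(P, b)
Function('R')(K) = Add(-1, Pow(K, 2), Mul(-41, K)) (Function('R')(K) = Add(3, Add(Add(Pow(K, 2), Mul(-41, K)), -4)) = Add(3, Add(-4, Pow(K, 2), Mul(-41, K))) = Add(-1, Pow(K, 2), Mul(-41, K)))
Pow(Add(Function('R')(Pow(Add(30, Function('X')(Function('M')(Add(Add(3, -5), 0)), -4)), Rational(1, 2))), 69624), -1) = Pow(Add(Add(-1, Pow(Pow(Add(30, Add(-4, Add(Add(3, -5), 0))), Rational(1, 2)), 2), Mul(-41, Pow(Add(30, Add(-4, Add(Add(3, -5), 0))), Rational(1, 2)))), 69624), -1) = Pow(Add(Add(-1, Pow(Pow(Add(30, Add(-4, Add(-2, 0))), Rational(1, 2)), 2), Mul(-41, Pow(Add(30, Add(-4, Add(-2, 0))), Rational(1, 2)))), 69624), -1) = Pow(Add(Add(-1, Pow(Pow(Add(30, Add(-4, -2)), Rational(1, 2)), 2), Mul(-41, Pow(Add(30, Add(-4, -2)), Rational(1, 2)))), 69624), -1) = Pow(Add(Add(-1, Pow(Pow(Add(30, -6), Rational(1, 2)), 2), Mul(-41, Pow(Add(30, -6), Rational(1, 2)))), 69624), -1) = Pow(Add(Add(-1, Pow(Pow(24, Rational(1, 2)), 2), Mul(-41, Pow(24, Rational(1, 2)))), 69624), -1) = Pow(Add(Add(-1, Pow(Mul(2, Pow(6, Rational(1, 2))), 2), Mul(-41, Mul(2, Pow(6, Rational(1, 2))))), 69624), -1) = Pow(Add(Add(-1, 24, Mul(-82, Pow(6, Rational(1, 2)))), 69624), -1) = Pow(Add(Add(23, Mul(-82, Pow(6, Rational(1, 2)))), 69624), -1) = Pow(Add(69647, Mul(-82, Pow(6, Rational(1, 2)))), -1)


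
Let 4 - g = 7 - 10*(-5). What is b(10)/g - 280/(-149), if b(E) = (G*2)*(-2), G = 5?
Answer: 17820/7897 ≈ 2.2566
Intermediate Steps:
b(E) = -20 (b(E) = (5*2)*(-2) = 10*(-2) = -20)
g = -53 (g = 4 - (7 - 10*(-5)) = 4 - (7 + 50) = 4 - 1*57 = 4 - 57 = -53)
b(10)/g - 280/(-149) = -20/(-53) - 280/(-149) = -20*(-1/53) - 280*(-1/149) = 20/53 + 280/149 = 17820/7897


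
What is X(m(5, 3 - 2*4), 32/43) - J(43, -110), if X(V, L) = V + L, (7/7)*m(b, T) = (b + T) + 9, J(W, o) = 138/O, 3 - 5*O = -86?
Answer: 7621/3827 ≈ 1.9914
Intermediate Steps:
O = 89/5 (O = 3/5 - 1/5*(-86) = 3/5 + 86/5 = 89/5 ≈ 17.800)
J(W, o) = 690/89 (J(W, o) = 138/(89/5) = 138*(5/89) = 690/89)
m(b, T) = 9 + T + b (m(b, T) = (b + T) + 9 = (T + b) + 9 = 9 + T + b)
X(V, L) = L + V
X(m(5, 3 - 2*4), 32/43) - J(43, -110) = (32/43 + (9 + (3 - 2*4) + 5)) - 1*690/89 = (32*(1/43) + (9 + (3 - 8) + 5)) - 690/89 = (32/43 + (9 - 5 + 5)) - 690/89 = (32/43 + 9) - 690/89 = 419/43 - 690/89 = 7621/3827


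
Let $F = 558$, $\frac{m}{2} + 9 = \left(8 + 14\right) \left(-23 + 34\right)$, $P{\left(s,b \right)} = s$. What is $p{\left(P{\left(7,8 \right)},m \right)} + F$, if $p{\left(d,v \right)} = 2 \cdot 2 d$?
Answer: $586$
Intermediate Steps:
$m = 466$ ($m = -18 + 2 \left(8 + 14\right) \left(-23 + 34\right) = -18 + 2 \cdot 22 \cdot 11 = -18 + 2 \cdot 242 = -18 + 484 = 466$)
$p{\left(d,v \right)} = 4 d$
$p{\left(P{\left(7,8 \right)},m \right)} + F = 4 \cdot 7 + 558 = 28 + 558 = 586$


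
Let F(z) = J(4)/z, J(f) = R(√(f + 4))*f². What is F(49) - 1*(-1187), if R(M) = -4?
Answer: 58099/49 ≈ 1185.7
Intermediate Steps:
J(f) = -4*f²
F(z) = -64/z (F(z) = (-4*4²)/z = (-4*16)/z = -64/z)
F(49) - 1*(-1187) = -64/49 - 1*(-1187) = -64*1/49 + 1187 = -64/49 + 1187 = 58099/49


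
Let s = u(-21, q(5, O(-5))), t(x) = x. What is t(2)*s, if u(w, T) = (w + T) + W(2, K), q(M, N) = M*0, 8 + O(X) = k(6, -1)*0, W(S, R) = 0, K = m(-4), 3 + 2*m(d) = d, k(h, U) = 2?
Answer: -42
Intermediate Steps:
m(d) = -3/2 + d/2
K = -7/2 (K = -3/2 + (½)*(-4) = -3/2 - 2 = -7/2 ≈ -3.5000)
O(X) = -8 (O(X) = -8 + 2*0 = -8 + 0 = -8)
q(M, N) = 0
u(w, T) = T + w (u(w, T) = (w + T) + 0 = (T + w) + 0 = T + w)
s = -21 (s = 0 - 21 = -21)
t(2)*s = 2*(-21) = -42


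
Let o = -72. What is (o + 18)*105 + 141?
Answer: -5529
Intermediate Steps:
(o + 18)*105 + 141 = (-72 + 18)*105 + 141 = -54*105 + 141 = -5670 + 141 = -5529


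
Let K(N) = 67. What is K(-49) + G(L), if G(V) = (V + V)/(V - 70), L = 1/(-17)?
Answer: 79799/1191 ≈ 67.002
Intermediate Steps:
L = -1/17 ≈ -0.058824
G(V) = 2*V/(-70 + V) (G(V) = (2*V)/(-70 + V) = 2*V/(-70 + V))
K(-49) + G(L) = 67 + 2*(-1/17)/(-70 - 1/17) = 67 + 2*(-1/17)/(-1191/17) = 67 + 2*(-1/17)*(-17/1191) = 67 + 2/1191 = 79799/1191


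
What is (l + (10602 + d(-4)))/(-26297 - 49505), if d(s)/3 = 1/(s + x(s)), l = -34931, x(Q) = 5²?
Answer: 85151/265307 ≈ 0.32095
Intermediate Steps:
x(Q) = 25
d(s) = 3/(25 + s) (d(s) = 3/(s + 25) = 3/(25 + s))
(l + (10602 + d(-4)))/(-26297 - 49505) = (-34931 + (10602 + 3/(25 - 4)))/(-26297 - 49505) = (-34931 + (10602 + 3/21))/(-75802) = (-34931 + (10602 + 3*(1/21)))*(-1/75802) = (-34931 + (10602 + ⅐))*(-1/75802) = (-34931 + 74215/7)*(-1/75802) = -170302/7*(-1/75802) = 85151/265307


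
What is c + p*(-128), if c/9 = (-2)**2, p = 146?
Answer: -18652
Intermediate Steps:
c = 36 (c = 9*(-2)**2 = 9*4 = 36)
c + p*(-128) = 36 + 146*(-128) = 36 - 18688 = -18652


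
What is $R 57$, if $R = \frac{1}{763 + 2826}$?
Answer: $\frac{57}{3589} \approx 0.015882$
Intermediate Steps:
$R = \frac{1}{3589} \approx 0.00027863$
$R 57 = \frac{1}{3589} \cdot 57 = \frac{57}{3589}$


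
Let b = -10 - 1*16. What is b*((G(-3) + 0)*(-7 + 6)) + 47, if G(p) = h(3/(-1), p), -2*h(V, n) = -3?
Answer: 86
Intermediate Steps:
h(V, n) = 3/2 (h(V, n) = -½*(-3) = 3/2)
G(p) = 3/2
b = -26 (b = -10 - 16 = -26)
b*((G(-3) + 0)*(-7 + 6)) + 47 = -26*(3/2 + 0)*(-7 + 6) + 47 = -39*(-1) + 47 = -26*(-3/2) + 47 = 39 + 47 = 86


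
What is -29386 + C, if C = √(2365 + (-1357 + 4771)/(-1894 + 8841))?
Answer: -29386 + √114160530343/6947 ≈ -29337.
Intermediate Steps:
C = √114160530343/6947 (C = √(2365 + 3414/6947) = √(16433069/6947) = √114160530343/6947 ≈ 48.636)
-29386 + C = -29386 + √114160530343/6947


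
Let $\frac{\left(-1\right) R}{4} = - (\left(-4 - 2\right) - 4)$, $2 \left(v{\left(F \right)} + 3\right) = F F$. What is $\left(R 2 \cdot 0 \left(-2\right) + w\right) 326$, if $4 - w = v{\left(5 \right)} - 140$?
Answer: $43847$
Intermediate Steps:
$v{\left(F \right)} = -3 + \frac{F^{2}}{2}$ ($v{\left(F \right)} = -3 + \frac{F F}{2} = -3 + \frac{F^{2}}{2}$)
$R = -40$ ($R = - 4 \left(- (\left(-4 - 2\right) - 4)\right) = - 4 \left(- (-6 - 4)\right) = - 4 \left(\left(-1\right) \left(-10\right)\right) = \left(-4\right) 10 = -40$)
$w = \frac{269}{2}$ ($w = 4 - \left(\left(-3 + \frac{5^{2}}{2}\right) - 140\right) = 4 - \left(\left(-3 + \frac{1}{2} \cdot 25\right) - 140\right) = 4 - \left(\left(-3 + \frac{25}{2}\right) - 140\right) = 4 - \left(\frac{19}{2} - 140\right) = 4 - - \frac{261}{2} = 4 + \frac{261}{2} = \frac{269}{2} \approx 134.5$)
$\left(R 2 \cdot 0 \left(-2\right) + w\right) 326 = \left(\left(-40\right) 2 \cdot 0 \left(-2\right) + \frac{269}{2}\right) 326 = \left(\left(-80\right) 0 + \frac{269}{2}\right) 326 = \left(0 + \frac{269}{2}\right) 326 = \frac{269}{2} \cdot 326 = 43847$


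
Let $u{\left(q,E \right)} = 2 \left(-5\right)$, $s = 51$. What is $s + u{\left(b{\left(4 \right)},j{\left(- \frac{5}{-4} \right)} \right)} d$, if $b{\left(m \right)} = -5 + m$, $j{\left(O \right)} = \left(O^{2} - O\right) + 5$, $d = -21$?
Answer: $261$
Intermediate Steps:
$j{\left(O \right)} = 5 + O^{2} - O$
$u{\left(q,E \right)} = -10$
$s + u{\left(b{\left(4 \right)},j{\left(- \frac{5}{-4} \right)} \right)} d = 51 - -210 = 51 + 210 = 261$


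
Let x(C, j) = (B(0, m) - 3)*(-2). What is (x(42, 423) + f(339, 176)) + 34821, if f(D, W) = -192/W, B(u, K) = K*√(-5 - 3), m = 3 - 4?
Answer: 383085/11 + 4*I*√2 ≈ 34826.0 + 5.6569*I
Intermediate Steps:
m = -1
B(u, K) = 2*I*K*√2 (B(u, K) = K*√(-8) = K*(2*I*√2) = 2*I*K*√2)
x(C, j) = 6 + 4*I*√2 (x(C, j) = (2*I*(-1)*√2 - 3)*(-2) = (-2*I*√2 - 3)*(-2) = (-3 - 2*I*√2)*(-2) = 6 + 4*I*√2)
(x(42, 423) + f(339, 176)) + 34821 = ((6 + 4*I*√2) - 192/176) + 34821 = ((6 + 4*I*√2) - 192*1/176) + 34821 = ((6 + 4*I*√2) - 12/11) + 34821 = (54/11 + 4*I*√2) + 34821 = 383085/11 + 4*I*√2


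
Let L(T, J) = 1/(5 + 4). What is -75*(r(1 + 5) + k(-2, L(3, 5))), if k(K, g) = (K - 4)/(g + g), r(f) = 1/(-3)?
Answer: 2050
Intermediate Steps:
L(T, J) = ⅑ (L(T, J) = 1/9 = ⅑)
r(f) = -⅓
k(K, g) = (-4 + K)/(2*g) (k(K, g) = (-4 + K)/((2*g)) = (-4 + K)*(1/(2*g)) = (-4 + K)/(2*g))
-75*(r(1 + 5) + k(-2, L(3, 5))) = -75*(-⅓ + (-4 - 2)/(2*(⅑))) = -75*(-⅓ + (½)*9*(-6)) = -75*(-⅓ - 27) = -75*(-82/3) = 2050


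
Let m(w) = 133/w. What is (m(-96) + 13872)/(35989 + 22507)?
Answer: 1331579/5615616 ≈ 0.23712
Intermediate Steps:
(m(-96) + 13872)/(35989 + 22507) = (133/(-96) + 13872)/(35989 + 22507) = (133*(-1/96) + 13872)/58496 = (-133/96 + 13872)*(1/58496) = (1331579/96)*(1/58496) = 1331579/5615616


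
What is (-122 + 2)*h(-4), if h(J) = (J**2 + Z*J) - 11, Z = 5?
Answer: 1800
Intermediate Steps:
h(J) = -11 + J**2 + 5*J (h(J) = (J**2 + 5*J) - 11 = -11 + J**2 + 5*J)
(-122 + 2)*h(-4) = (-122 + 2)*(-11 + (-4)**2 + 5*(-4)) = -120*(-11 + 16 - 20) = -120*(-15) = 1800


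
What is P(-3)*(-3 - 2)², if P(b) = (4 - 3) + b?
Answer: -50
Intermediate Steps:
P(b) = 1 + b
P(-3)*(-3 - 2)² = (1 - 3)*(-3 - 2)² = -2*(-5)² = -2*25 = -50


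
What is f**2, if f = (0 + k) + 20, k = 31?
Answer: 2601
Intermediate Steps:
f = 51 (f = (0 + 31) + 20 = 31 + 20 = 51)
f**2 = 51**2 = 2601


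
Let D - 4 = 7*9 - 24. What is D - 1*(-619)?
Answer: 662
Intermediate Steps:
D = 43 (D = 4 + (7*9 - 24) = 4 + (63 - 24) = 4 + 39 = 43)
D - 1*(-619) = 43 - 1*(-619) = 43 + 619 = 662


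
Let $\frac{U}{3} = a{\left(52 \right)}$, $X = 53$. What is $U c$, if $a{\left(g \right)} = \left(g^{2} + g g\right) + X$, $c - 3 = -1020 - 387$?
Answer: $-23001732$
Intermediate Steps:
$c = -1404$ ($c = 3 - 1407 = -1404$)
$a{\left(g \right)} = 53 + 2 g^{2}$ ($a{\left(g \right)} = \left(g^{2} + g g\right) + 53 = \left(g^{2} + g^{2}\right) + 53 = 2 g^{2} + 53 = 53 + 2 g^{2}$)
$U = 16383$ ($U = 3 \left(53 + 2 \cdot 52^{2}\right) = 3 \left(53 + 2 \cdot 2704\right) = 3 \left(53 + 5408\right) = 3 \cdot 5461 = 16383$)
$U c = 16383 \left(-1404\right) = -23001732$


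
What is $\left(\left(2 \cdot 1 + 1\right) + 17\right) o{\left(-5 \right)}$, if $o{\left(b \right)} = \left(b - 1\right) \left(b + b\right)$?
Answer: $1200$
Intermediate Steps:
$o{\left(b \right)} = 2 b \left(-1 + b\right)$ ($o{\left(b \right)} = \left(-1 + b\right) 2 b = 2 b \left(-1 + b\right)$)
$\left(\left(2 \cdot 1 + 1\right) + 17\right) o{\left(-5 \right)} = \left(\left(2 \cdot 1 + 1\right) + 17\right) 2 \left(-5\right) \left(-1 - 5\right) = \left(\left(2 + 1\right) + 17\right) 2 \left(-5\right) \left(-6\right) = \left(3 + 17\right) 60 = 20 \cdot 60 = 1200$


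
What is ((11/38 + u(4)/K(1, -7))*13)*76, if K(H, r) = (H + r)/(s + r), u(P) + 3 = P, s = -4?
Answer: 6292/3 ≈ 2097.3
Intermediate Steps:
u(P) = -3 + P
K(H, r) = (H + r)/(-4 + r)
((11/38 + u(4)/K(1, -7))*13)*76 = ((11/38 + (-3 + 4)/(((1 - 7)/(-4 - 7))))*13)*76 = ((11*(1/38) + 1/(-6/(-11)))*13)*76 = ((11/38 + 1/(-1/11*(-6)))*13)*76 = ((11/38 + 1/(6/11))*13)*76 = ((11/38 + 1*(11/6))*13)*76 = ((11/38 + 11/6)*13)*76 = ((121/57)*13)*76 = (1573/57)*76 = 6292/3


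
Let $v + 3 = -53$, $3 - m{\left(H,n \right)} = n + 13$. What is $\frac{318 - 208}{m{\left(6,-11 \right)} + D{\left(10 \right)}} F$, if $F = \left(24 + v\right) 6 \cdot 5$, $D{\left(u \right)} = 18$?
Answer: $- \frac{105600}{19} \approx -5557.9$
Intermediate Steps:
$m{\left(H,n \right)} = -10 - n$ ($m{\left(H,n \right)} = 3 - \left(n + 13\right) = 3 - \left(13 + n\right) = -10 - n$)
$v = -56$ ($v = -3 - 53 = -56$)
$F = -960$ ($F = \left(24 - 56\right) 6 \cdot 5 = \left(-32\right) 30 = -960$)
$\frac{318 - 208}{m{\left(6,-11 \right)} + D{\left(10 \right)}} F = \frac{318 - 208}{\left(-10 - -11\right) + 18} \left(-960\right) = \frac{110}{\left(-10 + 11\right) + 18} \left(-960\right) = \frac{110}{1 + 18} \left(-960\right) = \frac{110}{19} \left(-960\right) = - \frac{105600}{19}$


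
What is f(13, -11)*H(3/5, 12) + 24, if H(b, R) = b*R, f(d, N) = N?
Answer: -276/5 ≈ -55.200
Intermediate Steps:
H(b, R) = R*b
f(13, -11)*H(3/5, 12) + 24 = -132*3/5 + 24 = -11*36/5 + 24 = -396/5 + 24 = -276/5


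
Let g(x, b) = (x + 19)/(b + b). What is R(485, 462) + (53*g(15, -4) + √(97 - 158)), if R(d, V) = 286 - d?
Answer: -1697/4 + I*√61 ≈ -424.25 + 7.8102*I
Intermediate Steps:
g(x, b) = (19 + x)/(2*b) (g(x, b) = (19 + x)/((2*b)) = (19 + x)*(1/(2*b)) = (19 + x)/(2*b))
R(485, 462) + (53*g(15, -4) + √(97 - 158)) = (286 - 1*485) + (53*((½)*(19 + 15)/(-4)) + √(97 - 158)) = (286 - 485) + (53*((½)*(-¼)*34) + √(-61)) = -199 + (53*(-17/4) + I*√61) = -199 + (-901/4 + I*√61) = -1697/4 + I*√61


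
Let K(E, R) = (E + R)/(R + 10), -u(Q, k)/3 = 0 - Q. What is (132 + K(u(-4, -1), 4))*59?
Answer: 54280/7 ≈ 7754.3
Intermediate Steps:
u(Q, k) = 3*Q (u(Q, k) = -3*(0 - Q) = -(-3)*Q = 3*Q)
K(E, R) = (E + R)/(10 + R)
(132 + K(u(-4, -1), 4))*59 = (132 + (3*(-4) + 4)/(10 + 4))*59 = (132 + (-12 + 4)/14)*59 = (132 + (1/14)*(-8))*59 = (132 - 4/7)*59 = (920/7)*59 = 54280/7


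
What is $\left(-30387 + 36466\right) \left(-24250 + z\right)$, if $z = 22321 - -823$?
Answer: $-6723374$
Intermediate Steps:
$z = 23144$ ($z = 22321 + 823 = 23144$)
$\left(-30387 + 36466\right) \left(-24250 + z\right) = \left(-30387 + 36466\right) \left(-24250 + 23144\right) = 6079 \left(-1106\right) = -6723374$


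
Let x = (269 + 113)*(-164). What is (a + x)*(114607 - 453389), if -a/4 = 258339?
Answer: 371306427128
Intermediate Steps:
a = -1033356 (a = -4*258339 = -1033356)
x = -62648 (x = 382*(-164) = -62648)
(a + x)*(114607 - 453389) = (-1033356 - 62648)*(114607 - 453389) = -1096004*(-338782) = 371306427128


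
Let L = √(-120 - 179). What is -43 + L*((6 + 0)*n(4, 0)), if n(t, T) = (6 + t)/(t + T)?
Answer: -43 + 15*I*√299 ≈ -43.0 + 259.37*I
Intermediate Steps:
n(t, T) = (6 + t)/(T + t)
L = I*√299 (L = √(-299) = I*√299 ≈ 17.292*I)
-43 + L*((6 + 0)*n(4, 0)) = -43 + (I*√299)*((6 + 0)*((6 + 4)/(0 + 4))) = -43 + (I*√299)*(6*(10/4)) = -43 + (I*√299)*(6*((¼)*10)) = -43 + (I*√299)*(6*(5/2)) = -43 + (I*√299)*15 = -43 + 15*I*√299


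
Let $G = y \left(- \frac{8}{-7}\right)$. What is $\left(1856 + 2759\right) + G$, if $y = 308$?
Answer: $4967$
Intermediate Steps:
$G = 352$ ($G = 308 \left(- \frac{8}{-7}\right) = 308 \left(\left(-8\right) \left(- \frac{1}{7}\right)\right) = 308 \cdot \frac{8}{7} = 352$)
$\left(1856 + 2759\right) + G = \left(1856 + 2759\right) + 352 = 4615 + 352 = 4967$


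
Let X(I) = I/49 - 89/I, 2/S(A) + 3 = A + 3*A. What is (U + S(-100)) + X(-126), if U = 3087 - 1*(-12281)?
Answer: 780261347/50778 ≈ 15366.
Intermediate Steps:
S(A) = 2/(-3 + 4*A) (S(A) = 2/(-3 + (A + 3*A)) = 2/(-3 + 4*A))
X(I) = -89/I + I/49 (X(I) = I*(1/49) - 89/I = I/49 - 89/I = -89/I + I/49)
U = 15368 (U = 3087 + 12281 = 15368)
(U + S(-100)) + X(-126) = (15368 + 2/(-3 + 4*(-100))) + (-89/(-126) + (1/49)*(-126)) = (15368 + 2/(-3 - 400)) + (-89*(-1/126) - 18/7) = (15368 + 2/(-403)) + (89/126 - 18/7) = (15368 + 2*(-1/403)) - 235/126 = (15368 - 2/403) - 235/126 = 6193302/403 - 235/126 = 780261347/50778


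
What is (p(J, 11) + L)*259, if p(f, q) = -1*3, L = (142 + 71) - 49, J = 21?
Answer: 41699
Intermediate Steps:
L = 164 (L = 213 - 49 = 164)
p(f, q) = -3
(p(J, 11) + L)*259 = (-3 + 164)*259 = 161*259 = 41699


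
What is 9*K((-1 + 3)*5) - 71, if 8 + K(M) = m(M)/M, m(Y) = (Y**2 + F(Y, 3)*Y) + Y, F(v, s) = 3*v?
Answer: 226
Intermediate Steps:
m(Y) = Y + 4*Y**2 (m(Y) = (Y**2 + (3*Y)*Y) + Y = (Y**2 + 3*Y**2) + Y = 4*Y**2 + Y = Y + 4*Y**2)
K(M) = -7 + 4*M (K(M) = -8 + (M*(1 + 4*M))/M = -8 + (1 + 4*M) = -7 + 4*M)
9*K((-1 + 3)*5) - 71 = 9*(-7 + 4*((-1 + 3)*5)) - 71 = 9*(-7 + 4*(2*5)) - 71 = 9*(-7 + 4*10) - 71 = 9*(-7 + 40) - 71 = 9*33 - 71 = 297 - 71 = 226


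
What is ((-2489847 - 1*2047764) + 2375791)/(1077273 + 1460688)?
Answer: -2161820/2537961 ≈ -0.85179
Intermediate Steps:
((-2489847 - 1*2047764) + 2375791)/(1077273 + 1460688) = ((-2489847 - 2047764) + 2375791)/2537961 = (-4537611 + 2375791)*(1/2537961) = -2161820*1/2537961 = -2161820/2537961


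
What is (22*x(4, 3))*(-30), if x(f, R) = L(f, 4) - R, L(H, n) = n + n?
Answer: -3300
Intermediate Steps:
L(H, n) = 2*n
x(f, R) = 8 - R (x(f, R) = 2*4 - R = 8 - R)
(22*x(4, 3))*(-30) = (22*(8 - 1*3))*(-30) = (22*(8 - 3))*(-30) = (22*5)*(-30) = 110*(-30) = -3300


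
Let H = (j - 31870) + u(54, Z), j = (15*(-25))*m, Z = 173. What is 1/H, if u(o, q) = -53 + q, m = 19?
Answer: -1/38875 ≈ -2.5723e-5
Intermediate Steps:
j = -7125 (j = (15*(-25))*19 = -375*19 = -7125)
H = -38875 (H = (-7125 - 31870) + (-53 + 173) = -38995 + 120 = -38875)
1/H = 1/(-38875) = -1/38875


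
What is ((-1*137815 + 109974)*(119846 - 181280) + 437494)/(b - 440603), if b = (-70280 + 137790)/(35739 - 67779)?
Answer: -5481472047552/1411698763 ≈ -3882.9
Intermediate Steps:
b = -6751/3204 (b = 67510/(-32040) = 67510*(-1/32040) = -6751/3204 ≈ -2.1071)
((-1*137815 + 109974)*(119846 - 181280) + 437494)/(b - 440603) = ((-1*137815 + 109974)*(119846 - 181280) + 437494)/(-6751/3204 - 440603) = ((-137815 + 109974)*(-61434) + 437494)/(-1411698763/3204) = (-27841*(-61434) + 437494)*(-3204/1411698763) = (1710383994 + 437494)*(-3204/1411698763) = 1710821488*(-3204/1411698763) = -5481472047552/1411698763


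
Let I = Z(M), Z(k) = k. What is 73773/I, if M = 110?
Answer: 73773/110 ≈ 670.66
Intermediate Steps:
I = 110
73773/I = 73773/110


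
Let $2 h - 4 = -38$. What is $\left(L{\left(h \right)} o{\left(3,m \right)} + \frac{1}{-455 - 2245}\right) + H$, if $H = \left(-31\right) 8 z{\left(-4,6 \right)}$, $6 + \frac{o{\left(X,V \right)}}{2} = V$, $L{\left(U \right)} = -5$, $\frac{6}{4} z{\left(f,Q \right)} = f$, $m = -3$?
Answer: $\frac{2028599}{2700} \approx 751.33$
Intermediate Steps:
$h = -17$ ($h = 2 + \frac{1}{2} \left(-38\right) = 2 - 19 = -17$)
$z{\left(f,Q \right)} = \frac{2 f}{3}$
$o{\left(X,V \right)} = -12 + 2 V$
$H = \frac{1984}{3}$ ($H = \left(-31\right) 8 \cdot \frac{2}{3} \left(-4\right) = \left(-248\right) \left(- \frac{8}{3}\right) = \frac{1984}{3} \approx 661.33$)
$\left(L{\left(h \right)} o{\left(3,m \right)} + \frac{1}{-455 - 2245}\right) + H = \left(- 5 \left(-12 + 2 \left(-3\right)\right) + \frac{1}{-455 - 2245}\right) + \frac{1984}{3} = \left(- 5 \left(-12 - 6\right) + \frac{1}{-2700}\right) + \frac{1984}{3} = \left(\left(-5\right) \left(-18\right) - \frac{1}{2700}\right) + \frac{1984}{3} = \left(90 - \frac{1}{2700}\right) + \frac{1984}{3} = \frac{242999}{2700} + \frac{1984}{3} = \frac{2028599}{2700}$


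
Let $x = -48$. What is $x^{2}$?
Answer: $2304$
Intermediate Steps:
$x^{2} = \left(-48\right)^{2} = 2304$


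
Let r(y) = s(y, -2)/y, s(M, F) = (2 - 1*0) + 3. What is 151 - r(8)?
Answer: 1203/8 ≈ 150.38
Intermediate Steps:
s(M, F) = 5 (s(M, F) = (2 + 0) + 3 = 2 + 3 = 5)
r(y) = 5/y
151 - r(8) = 151 - 5/8 = 1203/8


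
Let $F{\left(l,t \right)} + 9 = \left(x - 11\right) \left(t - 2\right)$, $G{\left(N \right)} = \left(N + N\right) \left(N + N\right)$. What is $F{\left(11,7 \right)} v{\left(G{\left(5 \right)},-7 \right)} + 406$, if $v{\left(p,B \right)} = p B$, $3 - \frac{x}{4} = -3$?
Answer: $-38794$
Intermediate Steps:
$x = 24$ ($x = 12 - -12 = 12 + 12 = 24$)
$G{\left(N \right)} = 4 N^{2}$ ($G{\left(N \right)} = 2 N 2 N = 4 N^{2}$)
$v{\left(p,B \right)} = B p$
$F{\left(l,t \right)} = -35 + 13 t$ ($F{\left(l,t \right)} = -9 + \left(24 - 11\right) \left(t - 2\right) = -9 + 13 \left(-2 + t\right) = -9 + \left(-26 + 13 t\right) = -35 + 13 t$)
$F{\left(11,7 \right)} v{\left(G{\left(5 \right)},-7 \right)} + 406 = \left(-35 + 13 \cdot 7\right) \left(- 7 \cdot 4 \cdot 5^{2}\right) + 406 = \left(-35 + 91\right) \left(- 7 \cdot 4 \cdot 25\right) + 406 = 56 \left(\left(-7\right) 100\right) + 406 = 56 \left(-700\right) + 406 = -39200 + 406 = -38794$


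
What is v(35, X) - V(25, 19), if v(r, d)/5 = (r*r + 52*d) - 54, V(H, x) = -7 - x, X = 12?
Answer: 9001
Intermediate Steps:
v(r, d) = -270 + 5*r² + 260*d (v(r, d) = 5*((r*r + 52*d) - 54) = 5*((r² + 52*d) - 54) = 5*(-54 + r² + 52*d) = -270 + 5*r² + 260*d)
v(35, X) - V(25, 19) = (-270 + 5*35² + 260*12) - (-7 - 1*19) = (-270 + 5*1225 + 3120) - (-7 - 19) = (-270 + 6125 + 3120) - 1*(-26) = 8975 + 26 = 9001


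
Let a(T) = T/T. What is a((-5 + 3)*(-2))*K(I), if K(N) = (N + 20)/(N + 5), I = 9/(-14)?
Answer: 271/61 ≈ 4.4426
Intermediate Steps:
I = -9/14 (I = 9*(-1/14) = -9/14 ≈ -0.64286)
K(N) = (20 + N)/(5 + N)
a(T) = 1
a((-5 + 3)*(-2))*K(I) = 1*((20 - 9/14)/(5 - 9/14)) = 1*((271/14)/(61/14)) = 1*((14/61)*(271/14)) = 1*(271/61) = 271/61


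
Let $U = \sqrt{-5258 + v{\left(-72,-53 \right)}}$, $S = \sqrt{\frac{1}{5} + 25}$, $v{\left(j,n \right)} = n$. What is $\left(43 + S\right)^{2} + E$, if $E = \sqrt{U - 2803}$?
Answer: $\frac{9371}{5} + \sqrt{-2803 + i \sqrt{5311}} + \frac{258 \sqrt{70}}{5} \approx 2306.6 + 52.948 i$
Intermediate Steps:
$S = \frac{3 \sqrt{70}}{5}$ ($S = \sqrt{\frac{1}{5} + 25} = \sqrt{\frac{126}{5}} = \frac{3 \sqrt{70}}{5} \approx 5.02$)
$U = i \sqrt{5311}$ ($U = \sqrt{-5258 - 53} = \sqrt{-5311} = i \sqrt{5311} \approx 72.877 i$)
$E = \sqrt{-2803 + i \sqrt{5311}}$ ($E = \sqrt{i \sqrt{5311} - 2803} = \sqrt{-2803 + i \sqrt{5311}} \approx 0.6882 + 52.948 i$)
$\left(43 + S\right)^{2} + E = \left(43 + \frac{3 \sqrt{70}}{5}\right)^{2} + \sqrt{-2803 + i \sqrt{5311}} = \sqrt{-2803 + i \sqrt{5311}} + \left(43 + \frac{3 \sqrt{70}}{5}\right)^{2}$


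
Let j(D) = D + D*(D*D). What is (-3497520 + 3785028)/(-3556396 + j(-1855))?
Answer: -47918/1064443271 ≈ -4.5017e-5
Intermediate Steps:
j(D) = D + D³ (j(D) = D + D*D² = D + D³)
(-3497520 + 3785028)/(-3556396 + j(-1855)) = (-3497520 + 3785028)/(-3556396 + (-1855 + (-1855)³)) = 287508/(-3556396 + (-1855 - 6383101375)) = 287508/(-3556396 - 6383103230) = 287508/(-6386659626) = 287508*(-1/6386659626) = -47918/1064443271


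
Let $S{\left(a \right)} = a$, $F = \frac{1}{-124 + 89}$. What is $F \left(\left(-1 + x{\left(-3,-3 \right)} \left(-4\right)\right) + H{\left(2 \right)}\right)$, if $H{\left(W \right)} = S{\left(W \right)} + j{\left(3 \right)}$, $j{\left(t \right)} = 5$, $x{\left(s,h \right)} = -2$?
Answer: $- \frac{2}{5} \approx -0.4$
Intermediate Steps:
$F = - \frac{1}{35}$ ($F = \frac{1}{-35} = - \frac{1}{35} \approx -0.028571$)
$H{\left(W \right)} = 5 + W$ ($H{\left(W \right)} = W + 5 = 5 + W$)
$F \left(\left(-1 + x{\left(-3,-3 \right)} \left(-4\right)\right) + H{\left(2 \right)}\right) = - \frac{\left(-1 - -8\right) + \left(5 + 2\right)}{35} = - \frac{\left(-1 + 8\right) + 7}{35} = - \frac{7 + 7}{35} = \left(- \frac{1}{35}\right) 14 = - \frac{2}{5}$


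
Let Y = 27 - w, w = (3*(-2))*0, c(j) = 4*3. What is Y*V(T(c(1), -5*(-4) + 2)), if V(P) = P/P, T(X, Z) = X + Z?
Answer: 27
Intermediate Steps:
c(j) = 12
w = 0 (w = -6*0 = 0)
Y = 27 (Y = 27 - 1*0 = 27 + 0 = 27)
V(P) = 1
Y*V(T(c(1), -5*(-4) + 2)) = 27*1 = 27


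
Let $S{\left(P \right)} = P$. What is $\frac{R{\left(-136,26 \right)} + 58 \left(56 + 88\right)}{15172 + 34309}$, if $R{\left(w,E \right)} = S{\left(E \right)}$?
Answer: $\frac{8378}{49481} \approx 0.16932$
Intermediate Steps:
$R{\left(w,E \right)} = E$
$\frac{R{\left(-136,26 \right)} + 58 \left(56 + 88\right)}{15172 + 34309} = \frac{26 + 58 \left(56 + 88\right)}{15172 + 34309} = \frac{26 + 58 \cdot 144}{49481} = \left(26 + 8352\right) \frac{1}{49481} = 8378 \cdot \frac{1}{49481} = \frac{8378}{49481}$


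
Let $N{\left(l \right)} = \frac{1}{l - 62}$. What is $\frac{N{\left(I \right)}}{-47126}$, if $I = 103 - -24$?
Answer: $- \frac{1}{3063190} \approx -3.2646 \cdot 10^{-7}$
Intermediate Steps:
$I = 127$ ($I = 103 + 24 = 127$)
$N{\left(l \right)} = \frac{1}{-62 + l}$
$\frac{N{\left(I \right)}}{-47126} = \frac{1}{\left(-62 + 127\right) \left(-47126\right)} = \frac{1}{65} \left(- \frac{1}{47126}\right) = - \frac{1}{3063190}$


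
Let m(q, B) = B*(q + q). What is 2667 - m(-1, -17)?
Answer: 2633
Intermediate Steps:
m(q, B) = 2*B*q (m(q, B) = B*(2*q) = 2*B*q)
2667 - m(-1, -17) = 2667 - 2*(-17)*(-1) = 2667 - 1*34 = 2667 - 34 = 2633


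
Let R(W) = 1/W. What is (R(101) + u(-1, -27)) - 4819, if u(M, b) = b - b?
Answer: -486718/101 ≈ -4819.0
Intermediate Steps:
u(M, b) = 0
(R(101) + u(-1, -27)) - 4819 = (1/101 + 0) - 4819 = 1/101 - 4819 = -486718/101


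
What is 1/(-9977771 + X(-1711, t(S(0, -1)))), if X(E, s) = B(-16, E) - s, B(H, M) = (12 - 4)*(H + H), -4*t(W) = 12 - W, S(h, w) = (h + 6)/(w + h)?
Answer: -2/19956045 ≈ -1.0022e-7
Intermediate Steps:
S(h, w) = (6 + h)/(h + w)
t(W) = -3 + W/4 (t(W) = -(12 - W)/4 = -3 + W/4)
B(H, M) = 16*H (B(H, M) = 8*(2*H) = 16*H)
X(E, s) = -256 - s (X(E, s) = 16*(-16) - s = -256 - s)
1/(-9977771 + X(-1711, t(S(0, -1)))) = 1/(-9977771 + (-256 - (-3 + ((6 + 0)/(0 - 1))/4))) = 1/(-9977771 + (-256 - (-3 + (6/(-1))/4))) = 1/(-9977771 + (-256 - (-3 + (-1*6)/4))) = 1/(-9977771 + (-256 - (-3 + (1/4)*(-6)))) = 1/(-9977771 + (-256 - (-3 - 3/2))) = 1/(-9977771 + (-256 - 1*(-9/2))) = 1/(-9977771 + (-256 + 9/2)) = 1/(-9977771 - 503/2) = 1/(-19956045/2) = -2/19956045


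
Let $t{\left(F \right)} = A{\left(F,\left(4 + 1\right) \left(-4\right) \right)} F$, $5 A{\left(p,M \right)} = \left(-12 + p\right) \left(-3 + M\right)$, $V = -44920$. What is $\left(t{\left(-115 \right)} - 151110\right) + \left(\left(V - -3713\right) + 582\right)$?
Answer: $-258918$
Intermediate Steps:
$A{\left(p,M \right)} = \frac{\left(-12 + p\right) \left(-3 + M\right)}{5}$
$t{\left(F \right)} = F \left(\frac{276}{5} - \frac{23 F}{5}\right)$ ($t{\left(F \right)} = \left(\frac{36}{5} - \frac{12 \left(4 + 1\right) \left(-4\right)}{5} - \frac{3 F}{5} + \frac{\left(4 + 1\right) \left(-4\right) F}{5}\right) F = \left(\frac{36}{5} - \frac{12 \cdot 5 \left(-4\right)}{5} - \frac{3 F}{5} + \frac{5 \left(-4\right) F}{5}\right) F = \left(\frac{36}{5} - -48 - \frac{3 F}{5} + \frac{1}{5} \left(-20\right) F\right) F = \left(\frac{36}{5} + 48 - \frac{3 F}{5} - 4 F\right) F = \left(\frac{276}{5} - \frac{23 F}{5}\right) F = F \left(\frac{276}{5} - \frac{23 F}{5}\right)$)
$\left(t{\left(-115 \right)} - 151110\right) + \left(\left(V - -3713\right) + 582\right) = \left(\frac{23}{5} \left(-115\right) \left(12 - -115\right) - 151110\right) + \left(\left(-44920 - -3713\right) + 582\right) = \left(\frac{23}{5} \left(-115\right) \left(12 + 115\right) - 151110\right) + \left(\left(-44920 + 3713\right) + 582\right) = \left(\frac{23}{5} \left(-115\right) 127 - 151110\right) + \left(-41207 + 582\right) = \left(-67183 - 151110\right) - 40625 = -218293 - 40625 = -258918$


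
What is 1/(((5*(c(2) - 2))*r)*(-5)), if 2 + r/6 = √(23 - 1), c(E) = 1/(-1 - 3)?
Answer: 2/6075 + √22/6075 ≈ 0.0011013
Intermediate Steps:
c(E) = -¼ (c(E) = 1/(-4) = -¼)
r = -12 + 6*√22 (r = -12 + 6*√(23 - 1) = -12 + 6*√22 ≈ 16.142)
1/(((5*(c(2) - 2))*r)*(-5)) = 1/(((5*(-¼ - 2))*(-12 + 6*√22))*(-5)) = 1/(((5*(-9/4))*(-12 + 6*√22))*(-5)) = 1/(-45*(-12 + 6*√22)/4*(-5)) = 1/((135 - 135*√22/2)*(-5)) = 1/(-675 + 675*√22/2)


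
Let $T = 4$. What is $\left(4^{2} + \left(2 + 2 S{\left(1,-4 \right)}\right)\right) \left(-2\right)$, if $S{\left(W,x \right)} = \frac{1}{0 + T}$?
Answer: $-37$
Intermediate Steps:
$S{\left(W,x \right)} = \frac{1}{4}$ ($S{\left(W,x \right)} = \frac{1}{0 + 4} = \frac{1}{4}$)
$\left(4^{2} + \left(2 + 2 S{\left(1,-4 \right)}\right)\right) \left(-2\right) = \left(4^{2} + \left(2 + 2 \cdot \frac{1}{4}\right)\right) \left(-2\right) = \left(16 + \left(2 + \frac{1}{2}\right)\right) \left(-2\right) = \left(16 + \frac{5}{2}\right) \left(-2\right) = \frac{37}{2} \left(-2\right) = -37$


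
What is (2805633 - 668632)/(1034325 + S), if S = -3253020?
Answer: -2137001/2218695 ≈ -0.96318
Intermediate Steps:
(2805633 - 668632)/(1034325 + S) = (2805633 - 668632)/(1034325 - 3253020) = 2137001/(-2218695) = 2137001*(-1/2218695) = -2137001/2218695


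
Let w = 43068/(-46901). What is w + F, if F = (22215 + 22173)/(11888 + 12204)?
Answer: 261061833/282484723 ≈ 0.92416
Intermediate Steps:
w = -43068/46901 (w = 43068*(-1/46901) = -43068/46901 ≈ -0.91827)
F = 11097/6023 (F = 44388/24092 = 44388*(1/24092) = 11097/6023 ≈ 1.8424)
w + F = -43068/46901 + 11097/6023 = 261061833/282484723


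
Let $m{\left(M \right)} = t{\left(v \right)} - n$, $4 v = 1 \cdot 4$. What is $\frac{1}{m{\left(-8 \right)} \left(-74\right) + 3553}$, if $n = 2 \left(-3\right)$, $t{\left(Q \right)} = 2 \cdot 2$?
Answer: $\frac{1}{2813} \approx 0.00035549$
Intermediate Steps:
$v = 1$ ($v = \frac{1 \cdot 4}{4} = \frac{1}{4} \cdot 4 = 1$)
$t{\left(Q \right)} = 4$
$n = -6$
$m{\left(M \right)} = 10$ ($m{\left(M \right)} = 4 - -6 = 4 + 6 = 10$)
$\frac{1}{m{\left(-8 \right)} \left(-74\right) + 3553} = \frac{1}{10 \left(-74\right) + 3553} = \frac{1}{-740 + 3553} = \frac{1}{2813}$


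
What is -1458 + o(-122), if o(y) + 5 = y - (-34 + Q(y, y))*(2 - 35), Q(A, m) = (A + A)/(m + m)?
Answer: -2674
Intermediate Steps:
Q(A, m) = A/m (Q(A, m) = (2*A)/((2*m)) = (2*A)*(1/(2*m)) = A/m)
o(y) = -1094 + y (o(y) = -5 + (y - (-34 + y/y)*(2 - 35)) = -5 + (y - (-34 + 1)*(-33)) = -5 + (y - (-33)*(-33)) = -5 + (y - 1*1089) = -5 + (y - 1089) = -5 + (-1089 + y) = -1094 + y)
-1458 + o(-122) = -1458 + (-1094 - 122) = -1458 - 1216 = -2674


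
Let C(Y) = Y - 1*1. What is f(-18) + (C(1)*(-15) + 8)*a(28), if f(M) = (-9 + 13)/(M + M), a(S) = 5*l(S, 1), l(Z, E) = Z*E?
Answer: 10079/9 ≈ 1119.9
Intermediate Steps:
C(Y) = -1 + Y (C(Y) = Y - 1 = -1 + Y)
l(Z, E) = E*Z
a(S) = 5*S (a(S) = 5*(1*S) = 5*S)
f(M) = 2/M (f(M) = 4/((2*M)) = 4*(1/(2*M)) = 2/M)
f(-18) + (C(1)*(-15) + 8)*a(28) = 2/(-18) + ((-1 + 1)*(-15) + 8)*(5*28) = 2*(-1/18) + (0*(-15) + 8)*140 = -⅑ + (0 + 8)*140 = -⅑ + 8*140 = -⅑ + 1120 = 10079/9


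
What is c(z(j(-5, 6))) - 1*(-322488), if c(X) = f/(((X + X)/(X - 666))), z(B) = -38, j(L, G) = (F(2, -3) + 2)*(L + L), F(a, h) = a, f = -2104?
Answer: 5756968/19 ≈ 3.0300e+5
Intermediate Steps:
j(L, G) = 8*L (j(L, G) = (2 + 2)*(L + L) = 4*(2*L) = 8*L)
c(X) = -1052*(-666 + X)/X (c(X) = -2104*(X - 666)/(X + X) = -2104*(-666 + X)/(2*X) = -1052*(-666 + X)/X)
c(z(j(-5, 6))) - 1*(-322488) = (-1052 + 700632/(-38)) - 1*(-322488) = (-1052 + 700632*(-1/38)) + 322488 = (-1052 - 350316/19) + 322488 = -370304/19 + 322488 = 5756968/19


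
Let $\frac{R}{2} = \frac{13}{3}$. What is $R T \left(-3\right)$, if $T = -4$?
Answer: $104$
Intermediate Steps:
$R = \frac{26}{3}$ ($R = 2 \cdot \frac{13}{3} = \frac{26}{3} \approx 8.6667$)
$R T \left(-3\right) = \frac{26}{3} \left(-4\right) \left(-3\right) = \left(- \frac{104}{3}\right) \left(-3\right) = 104$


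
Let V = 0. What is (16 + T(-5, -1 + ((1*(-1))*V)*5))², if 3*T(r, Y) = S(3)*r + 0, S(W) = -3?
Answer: 441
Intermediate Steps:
T(r, Y) = -r (T(r, Y) = (-3*r + 0)/3 = (-3*r)/3 = -r)
(16 + T(-5, -1 + ((1*(-1))*V)*5))² = (16 - 1*(-5))² = (16 + 5)² = 21² = 441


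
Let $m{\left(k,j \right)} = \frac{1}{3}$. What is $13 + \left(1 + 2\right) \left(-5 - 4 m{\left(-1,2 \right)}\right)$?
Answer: $-6$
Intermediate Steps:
$m{\left(k,j \right)} = \frac{1}{3}$
$13 + \left(1 + 2\right) \left(-5 - 4 m{\left(-1,2 \right)}\right) = 13 + \left(1 + 2\right) \left(-5 - \frac{4}{3}\right) = 13 + 3 \left(-5 - \frac{4}{3}\right) = 13 + 3 \left(- \frac{19}{3}\right) = 13 - 19 = -6$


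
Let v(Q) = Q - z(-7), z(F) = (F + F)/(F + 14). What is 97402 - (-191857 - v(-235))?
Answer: 289026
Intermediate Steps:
z(F) = 2*F/(14 + F) (z(F) = (2*F)/(14 + F) = 2*F/(14 + F))
v(Q) = 2 + Q (v(Q) = Q - 2*(-7)/(14 - 7) = Q - 2*(-7)/7 = Q - 1*(-2) = Q + 2 = 2 + Q)
97402 - (-191857 - v(-235)) = 97402 - (-191857 - (2 - 235)) = 97402 - (-191857 - 1*(-233)) = 97402 - (-191857 + 233) = 97402 - 1*(-191624) = 97402 + 191624 = 289026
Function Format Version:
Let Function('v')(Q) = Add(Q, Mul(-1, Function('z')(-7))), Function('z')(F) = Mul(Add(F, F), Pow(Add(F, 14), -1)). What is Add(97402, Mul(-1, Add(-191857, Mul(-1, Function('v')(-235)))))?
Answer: 289026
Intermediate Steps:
Function('z')(F) = Mul(2, F, Pow(Add(14, F), -1)) (Function('z')(F) = Mul(Mul(2, F), Pow(Add(14, F), -1)) = Mul(2, F, Pow(Add(14, F), -1)))
Function('v')(Q) = Add(2, Q) (Function('v')(Q) = Add(Q, Mul(-1, Mul(2, -7, Pow(Add(14, -7), -1)))) = Add(Q, Mul(-1, Mul(2, -7, Pow(7, -1)))) = Add(Q, Mul(-1, Mul(2, -7, Rational(1, 7)))) = Add(Q, Mul(-1, -2)) = Add(Q, 2) = Add(2, Q))
Add(97402, Mul(-1, Add(-191857, Mul(-1, Function('v')(-235))))) = Add(97402, Mul(-1, Add(-191857, Mul(-1, Add(2, -235))))) = Add(97402, Mul(-1, Add(-191857, Mul(-1, -233)))) = Add(97402, Mul(-1, Add(-191857, 233))) = Add(97402, Mul(-1, -191624)) = Add(97402, 191624) = 289026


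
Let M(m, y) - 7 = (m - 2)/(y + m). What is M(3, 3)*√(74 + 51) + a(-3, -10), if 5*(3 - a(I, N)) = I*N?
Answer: -3 + 215*√5/6 ≈ 77.126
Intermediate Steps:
M(m, y) = 7 + (-2 + m)/(m + y) (M(m, y) = 7 + (m - 2)/(y + m) = 7 + (-2 + m)/(m + y))
a(I, N) = 3 - I*N/5
M(3, 3)*√(74 + 51) + a(-3, -10) = ((-2 + 7*3 + 8*3)/(3 + 3))*√(74 + 51) + (3 - ⅕*(-3)*(-10)) = ((-2 + 21 + 24)/6)*√125 + (3 - 6) = ((⅙)*43)*(5*√5) - 3 = 43*(5*√5)/6 - 3 = 215*√5/6 - 3 = -3 + 215*√5/6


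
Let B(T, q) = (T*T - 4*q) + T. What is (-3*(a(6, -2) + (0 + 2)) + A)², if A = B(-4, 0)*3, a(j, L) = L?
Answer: 1296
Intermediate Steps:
B(T, q) = T + T² - 4*q (B(T, q) = (T² - 4*q) + T = T + T² - 4*q)
A = 36 (A = (-4 + (-4)² - 4*0)*3 = (-4 + 16 + 0)*3 = 12*3 = 36)
(-3*(a(6, -2) + (0 + 2)) + A)² = (-3*(-2 + (0 + 2)) + 36)² = (-3*(-2 + 2) + 36)² = (-3*0 + 36)² = (0 + 36)² = 36² = 1296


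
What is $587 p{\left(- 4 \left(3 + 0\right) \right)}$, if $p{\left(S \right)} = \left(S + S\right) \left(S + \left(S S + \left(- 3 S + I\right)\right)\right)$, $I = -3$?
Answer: $-2324520$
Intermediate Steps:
$p{\left(S \right)} = 2 S \left(-3 + S^{2} - 2 S\right)$ ($p{\left(S \right)} = \left(S + S\right) \left(S - \left(3 + 3 S - S S\right)\right) = 2 S \left(S - \left(3 - S^{2} + 3 S\right)\right) = 2 S \left(-3 + S^{2} - 2 S\right)$)
$587 p{\left(- 4 \left(3 + 0\right) \right)} = 587 \cdot 2 \left(- 4 \left(3 + 0\right)\right) \left(-3 + \left(- 4 \left(3 + 0\right)\right)^{2} - 2 \left(- 4 \left(3 + 0\right)\right)\right) = 587 \cdot 2 \left(\left(-4\right) 3\right) \left(-3 + \left(\left(-4\right) 3\right)^{2} - 2 \left(\left(-4\right) 3\right)\right) = 587 \cdot 2 \left(-12\right) \left(-3 + \left(-12\right)^{2} - -24\right) = 587 \cdot 2 \left(-12\right) \left(-3 + 144 + 24\right) = 587 \cdot 2 \left(-12\right) 165 = 587 \left(-3960\right) = -2324520$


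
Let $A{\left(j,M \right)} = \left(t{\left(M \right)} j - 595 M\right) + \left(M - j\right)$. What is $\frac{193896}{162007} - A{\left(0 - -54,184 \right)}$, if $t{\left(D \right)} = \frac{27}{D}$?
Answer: $\frac{1629722556729}{14904644} \approx 1.0934 \cdot 10^{5}$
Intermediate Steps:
$A{\left(j,M \right)} = - j - 594 M + \frac{27 j}{M}$ ($A{\left(j,M \right)} = \left(\frac{27}{M} j - 595 M\right) + \left(M - j\right) = \left(\frac{27 j}{M} - 595 M\right) + \left(M - j\right) = \left(- 595 M + \frac{27 j}{M}\right) + \left(M - j\right) = - j - 594 M + \frac{27 j}{M}$)
$\frac{193896}{162007} - A{\left(0 - -54,184 \right)} = \frac{193896}{162007} - \left(- (0 - -54) - 109296 + \frac{27 \left(0 - -54\right)}{184}\right) = 193896 \cdot \frac{1}{162007} - \left(- (0 + 54) - 109296 + 27 \left(0 + 54\right) \frac{1}{184}\right) = \frac{193896}{162007} - \left(\left(-1\right) 54 - 109296 + 27 \cdot 54 \cdot \frac{1}{184}\right) = \frac{193896}{162007} - \left(-54 - 109296 + \frac{729}{92}\right) = \frac{193896}{162007} - - \frac{10059471}{92} = \frac{193896}{162007} + \frac{10059471}{92} = \frac{1629722556729}{14904644}$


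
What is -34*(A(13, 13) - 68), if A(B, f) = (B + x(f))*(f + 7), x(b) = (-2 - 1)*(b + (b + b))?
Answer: 73032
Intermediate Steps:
x(b) = -9*b (x(b) = -3*(b + 2*b) = -9*b)
A(B, f) = (7 + f)*(B - 9*f) (A(B, f) = (B - 9*f)*(f + 7) = (B - 9*f)*(7 + f) = (7 + f)*(B - 9*f))
-34*(A(13, 13) - 68) = -34*((-63*13 - 9*13² + 7*13 + 13*13) - 68) = -34*((-819 - 9*169 + 91 + 169) - 68) = -34*((-819 - 1521 + 91 + 169) - 68) = -34*(-2080 - 68) = -34*(-2148) = 73032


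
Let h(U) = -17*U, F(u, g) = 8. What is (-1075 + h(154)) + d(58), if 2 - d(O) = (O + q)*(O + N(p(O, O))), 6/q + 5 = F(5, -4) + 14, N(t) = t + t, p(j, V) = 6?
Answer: -132187/17 ≈ -7775.7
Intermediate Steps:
N(t) = 2*t
q = 6/17 (q = 6/(-5 + (8 + 14)) = 6/(-5 + 22) = 6/17 ≈ 0.35294)
d(O) = 2 - (12 + O)*(6/17 + O) (d(O) = 2 - (O + 6/17)*(O + 2*6) = 2 - (6/17 + O)*(O + 12) = 2 - (6/17 + O)*(12 + O) = 2 - (12 + O)*(6/17 + O))
(-1075 + h(154)) + d(58) = (-1075 - 17*154) + (-38/17 - 1*58² - 210/17*58) = (-1075 - 2618) + (-38/17 - 1*3364 - 12180/17) = -3693 + (-38/17 - 3364 - 12180/17) = -3693 - 69406/17 = -132187/17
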